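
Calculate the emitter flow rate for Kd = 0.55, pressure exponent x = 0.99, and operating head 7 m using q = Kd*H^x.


q = Kd * H^x = 0.55 * 7^0.99 = 0.55 * 6.865103

3.7758 L/h


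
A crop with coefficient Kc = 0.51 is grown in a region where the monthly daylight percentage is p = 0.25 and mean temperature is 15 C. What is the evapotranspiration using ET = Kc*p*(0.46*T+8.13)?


ET = Kc * p * (0.46*T + 8.13)
ET = 0.51 * 0.25 * (0.46*15 + 8.13)
ET = 0.51 * 0.25 * 15.0300

1.9163 mm/day


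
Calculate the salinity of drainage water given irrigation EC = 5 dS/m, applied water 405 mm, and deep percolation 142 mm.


EC_dw = EC_iw * D_iw / D_dw
EC_dw = 5 * 405 / 142
EC_dw = 2025 / 142

14.2606 dS/m


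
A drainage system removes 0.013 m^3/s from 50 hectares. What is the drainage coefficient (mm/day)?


DC = Q * 86400 / (A * 10000) * 1000
DC = 0.013 * 86400 / (50 * 10000) * 1000
DC = 1123200.0000 / 500000

2.2464 mm/day


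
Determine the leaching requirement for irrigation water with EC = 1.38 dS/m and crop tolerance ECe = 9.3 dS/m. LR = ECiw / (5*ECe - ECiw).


LR = ECiw / (5*ECe - ECiw)
LR = 1.38 / (5*9.3 - 1.38)
LR = 1.38 / 45.1200

0.0306


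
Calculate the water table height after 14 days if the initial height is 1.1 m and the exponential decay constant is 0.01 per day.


m = m0 * exp(-k*t)
m = 1.1 * exp(-0.01 * 14)
m = 1.1 * exp(-0.1400)

0.9563 m


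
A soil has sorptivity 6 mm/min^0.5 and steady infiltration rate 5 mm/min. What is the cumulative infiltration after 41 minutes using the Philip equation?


F = S*sqrt(t) + A*t
F = 6*sqrt(41) + 5*41
F = 6*6.403124 + 205

243.4187 mm


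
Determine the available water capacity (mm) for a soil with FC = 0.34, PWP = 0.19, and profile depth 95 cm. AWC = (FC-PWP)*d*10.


AWC = (FC - PWP) * d * 10
AWC = (0.34 - 0.19) * 95 * 10
AWC = 0.1500 * 95 * 10

142.5000 mm


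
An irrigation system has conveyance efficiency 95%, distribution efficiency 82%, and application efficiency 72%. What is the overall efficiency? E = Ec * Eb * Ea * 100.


Ec = 0.95, Eb = 0.82, Ea = 0.72
E = 0.95 * 0.82 * 0.72 * 100 = 56.0880%

56.0880 %


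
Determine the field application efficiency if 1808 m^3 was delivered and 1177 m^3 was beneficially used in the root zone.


Ea = V_root / V_field * 100 = 1177 / 1808 * 100 = 65.0996%

65.0996 %


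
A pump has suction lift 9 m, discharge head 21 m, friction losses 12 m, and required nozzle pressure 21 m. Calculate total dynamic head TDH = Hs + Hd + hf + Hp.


TDH = Hs + Hd + hf + Hp = 9 + 21 + 12 + 21 = 63

63 m


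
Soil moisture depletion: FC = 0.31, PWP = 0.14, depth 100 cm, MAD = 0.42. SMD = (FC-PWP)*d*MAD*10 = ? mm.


SMD = (FC - PWP) * d * MAD * 10
SMD = (0.31 - 0.14) * 100 * 0.42 * 10
SMD = 0.1700 * 100 * 0.42 * 10

71.4000 mm


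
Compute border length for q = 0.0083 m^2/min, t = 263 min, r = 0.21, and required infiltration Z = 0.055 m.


L = q*t/((1+r)*Z)
L = 0.0083*263/((1+0.21)*0.055)
L = 2.1829/0.06655

32.8009 m


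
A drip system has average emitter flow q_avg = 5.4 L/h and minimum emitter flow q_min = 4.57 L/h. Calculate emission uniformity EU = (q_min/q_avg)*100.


EU = (q_min/q_avg)*100 = (4.57/5.4)*100 = 84.6296%

84.6296 %


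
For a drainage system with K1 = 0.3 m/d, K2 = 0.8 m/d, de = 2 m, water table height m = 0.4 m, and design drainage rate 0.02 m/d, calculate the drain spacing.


S^2 = 8*K2*de*m/q + 4*K1*m^2/q
S^2 = 8*0.8*2*0.4/0.02 + 4*0.3*0.4^2/0.02
S = sqrt(265.6000)

16.2972 m


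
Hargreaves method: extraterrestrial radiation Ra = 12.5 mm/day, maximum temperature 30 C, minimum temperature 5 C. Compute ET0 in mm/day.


Tmean = (Tmax + Tmin)/2 = (30 + 5)/2 = 17.5
ET0 = 0.0023 * 12.5 * (17.5 + 17.8) * sqrt(30 - 5)
ET0 = 0.0023 * 12.5 * 35.3 * 5.000000

5.0744 mm/day


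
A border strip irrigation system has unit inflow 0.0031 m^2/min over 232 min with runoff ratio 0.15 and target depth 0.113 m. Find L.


L = q*t/((1+r)*Z)
L = 0.0031*232/((1+0.15)*0.113)
L = 0.7192/0.12995

5.5344 m


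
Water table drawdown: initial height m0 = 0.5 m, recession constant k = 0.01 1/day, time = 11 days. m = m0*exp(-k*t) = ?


m = m0 * exp(-k*t)
m = 0.5 * exp(-0.01 * 11)
m = 0.5 * exp(-0.1100)

0.4479 m


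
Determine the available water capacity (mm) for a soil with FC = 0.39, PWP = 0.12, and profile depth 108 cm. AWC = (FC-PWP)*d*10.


AWC = (FC - PWP) * d * 10
AWC = (0.39 - 0.12) * 108 * 10
AWC = 0.2700 * 108 * 10

291.6000 mm


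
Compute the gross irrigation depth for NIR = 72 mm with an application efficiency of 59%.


Ea = 59% = 0.59
GID = NIR / Ea = 72 / 0.59 = 122.0339 mm

122.0339 mm


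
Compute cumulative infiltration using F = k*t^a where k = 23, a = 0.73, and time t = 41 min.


F = k * t^a = 23 * 41^0.73
F = 23 * 15.042922

345.9872 mm


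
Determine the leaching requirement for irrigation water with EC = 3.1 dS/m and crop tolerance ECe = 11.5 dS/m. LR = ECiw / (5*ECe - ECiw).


LR = ECiw / (5*ECe - ECiw)
LR = 3.1 / (5*11.5 - 3.1)
LR = 3.1 / 54.4000

0.0570


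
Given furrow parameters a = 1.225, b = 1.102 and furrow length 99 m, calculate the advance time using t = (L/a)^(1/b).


t = (L/a)^(1/b)
t = (99/1.225)^(1/1.102)
t = 80.816327^(1/1.102)

53.8199 min


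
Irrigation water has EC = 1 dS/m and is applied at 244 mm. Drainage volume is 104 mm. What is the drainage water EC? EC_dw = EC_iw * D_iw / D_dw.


EC_dw = EC_iw * D_iw / D_dw
EC_dw = 1 * 244 / 104
EC_dw = 244 / 104

2.3462 dS/m


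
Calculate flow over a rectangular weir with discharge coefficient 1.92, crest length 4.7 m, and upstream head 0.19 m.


Q = C * L * H^(3/2) = 1.92 * 4.7 * 0.19^1.5 = 1.92 * 4.7 * 0.082819

0.7474 m^3/s


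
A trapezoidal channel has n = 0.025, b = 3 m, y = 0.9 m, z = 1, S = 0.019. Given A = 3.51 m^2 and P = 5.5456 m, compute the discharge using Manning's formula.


R = A/P = 3.51/5.5456 = 0.632934
Q = (1/0.025) * 3.51 * 0.632934^(2/3) * 0.019^0.5

14.2665 m^3/s


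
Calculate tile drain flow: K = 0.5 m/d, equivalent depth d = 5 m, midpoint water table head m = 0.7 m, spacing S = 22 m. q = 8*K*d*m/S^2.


q = 8*K*d*m/S^2
q = 8*0.5*5*0.7/22^2
q = 14.0000 / 484

0.0289 m/d


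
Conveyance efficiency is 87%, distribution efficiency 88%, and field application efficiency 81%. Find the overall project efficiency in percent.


Ec = 0.87, Eb = 0.88, Ea = 0.81
E = 0.87 * 0.88 * 0.81 * 100 = 62.0136%

62.0136 %


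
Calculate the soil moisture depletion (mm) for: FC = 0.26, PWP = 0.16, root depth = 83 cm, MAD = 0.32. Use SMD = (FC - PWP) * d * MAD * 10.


SMD = (FC - PWP) * d * MAD * 10
SMD = (0.26 - 0.16) * 83 * 0.32 * 10
SMD = 0.1000 * 83 * 0.32 * 10

26.5600 mm


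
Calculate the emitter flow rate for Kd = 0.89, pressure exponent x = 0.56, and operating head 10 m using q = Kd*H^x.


q = Kd * H^x = 0.89 * 10^0.56 = 0.89 * 3.630781

3.2314 L/h


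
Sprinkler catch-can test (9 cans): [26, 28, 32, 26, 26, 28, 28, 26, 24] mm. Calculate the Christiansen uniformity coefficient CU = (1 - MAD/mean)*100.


mean = 27.111111 mm
MAD = 1.679012 mm
CU = (1 - 1.679012/27.111111)*100

93.8069 %


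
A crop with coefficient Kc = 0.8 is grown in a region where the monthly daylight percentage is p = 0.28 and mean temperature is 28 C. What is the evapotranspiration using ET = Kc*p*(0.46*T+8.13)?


ET = Kc * p * (0.46*T + 8.13)
ET = 0.8 * 0.28 * (0.46*28 + 8.13)
ET = 0.8 * 0.28 * 21.0100

4.7062 mm/day


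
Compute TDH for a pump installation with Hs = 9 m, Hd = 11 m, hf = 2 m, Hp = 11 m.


TDH = Hs + Hd + hf + Hp = 9 + 11 + 2 + 11 = 33

33 m


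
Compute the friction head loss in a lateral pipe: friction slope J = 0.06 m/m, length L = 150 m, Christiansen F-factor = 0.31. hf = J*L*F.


hf = J * L * F = 0.06 * 150 * 0.31 = 2.7900 m

2.7900 m


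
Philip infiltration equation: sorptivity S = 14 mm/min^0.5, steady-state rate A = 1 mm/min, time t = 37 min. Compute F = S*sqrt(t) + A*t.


F = S*sqrt(t) + A*t
F = 14*sqrt(37) + 1*37
F = 14*6.082763 + 37

122.1587 mm


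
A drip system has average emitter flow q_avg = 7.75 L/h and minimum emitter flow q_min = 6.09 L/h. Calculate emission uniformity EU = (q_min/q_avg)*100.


EU = (q_min/q_avg)*100 = (6.09/7.75)*100 = 78.5806%

78.5806 %


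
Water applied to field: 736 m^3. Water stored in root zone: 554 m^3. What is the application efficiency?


Ea = V_root / V_field * 100 = 554 / 736 * 100 = 75.2717%

75.2717 %


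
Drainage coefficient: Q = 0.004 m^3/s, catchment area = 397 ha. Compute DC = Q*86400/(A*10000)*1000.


DC = Q * 86400 / (A * 10000) * 1000
DC = 0.004 * 86400 / (397 * 10000) * 1000
DC = 345600.0000 / 3970000

0.0871 mm/day


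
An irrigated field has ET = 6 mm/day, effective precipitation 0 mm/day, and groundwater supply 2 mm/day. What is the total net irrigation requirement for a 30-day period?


Daily deficit = ET - Pe - GW = 6 - 0 - 2 = 4 mm/day
NIR = 4 * 30 = 120 mm

120.0000 mm


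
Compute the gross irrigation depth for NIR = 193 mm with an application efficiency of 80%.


Ea = 80% = 0.8
GID = NIR / Ea = 193 / 0.8 = 241.2500 mm

241.2500 mm


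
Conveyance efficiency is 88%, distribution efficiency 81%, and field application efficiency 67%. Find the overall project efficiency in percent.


Ec = 0.88, Eb = 0.81, Ea = 0.67
E = 0.88 * 0.81 * 0.67 * 100 = 47.7576%

47.7576 %


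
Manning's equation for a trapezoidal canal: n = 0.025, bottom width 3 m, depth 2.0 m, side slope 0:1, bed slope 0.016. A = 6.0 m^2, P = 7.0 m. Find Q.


R = A/P = 6.0/7.0 = 0.857143
Q = (1/0.025) * 6.0 * 0.857143^(2/3) * 0.016^0.5

27.3930 m^3/s


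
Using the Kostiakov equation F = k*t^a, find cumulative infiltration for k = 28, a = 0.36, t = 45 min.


F = k * t^a = 28 * 45^0.36
F = 28 * 3.936919

110.2337 mm


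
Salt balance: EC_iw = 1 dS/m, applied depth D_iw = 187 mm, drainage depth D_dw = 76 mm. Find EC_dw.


EC_dw = EC_iw * D_iw / D_dw
EC_dw = 1 * 187 / 76
EC_dw = 187 / 76

2.4605 dS/m


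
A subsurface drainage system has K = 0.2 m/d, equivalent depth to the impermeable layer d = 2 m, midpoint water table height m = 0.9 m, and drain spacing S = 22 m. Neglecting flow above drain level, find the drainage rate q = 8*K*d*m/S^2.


q = 8*K*d*m/S^2
q = 8*0.2*2*0.9/22^2
q = 2.8800 / 484

0.0060 m/d


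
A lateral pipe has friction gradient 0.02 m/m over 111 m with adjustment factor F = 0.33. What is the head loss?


hf = J * L * F = 0.02 * 111 * 0.33 = 0.7326 m

0.7326 m


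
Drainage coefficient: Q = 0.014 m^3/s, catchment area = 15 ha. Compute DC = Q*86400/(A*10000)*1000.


DC = Q * 86400 / (A * 10000) * 1000
DC = 0.014 * 86400 / (15 * 10000) * 1000
DC = 1209600.0000 / 150000

8.0640 mm/day


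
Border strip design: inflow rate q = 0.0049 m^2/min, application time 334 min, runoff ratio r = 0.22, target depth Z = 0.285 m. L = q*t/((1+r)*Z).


L = q*t/((1+r)*Z)
L = 0.0049*334/((1+0.22)*0.285)
L = 1.6366/0.3477

4.7069 m


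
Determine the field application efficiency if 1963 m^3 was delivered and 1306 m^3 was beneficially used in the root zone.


Ea = V_root / V_field * 100 = 1306 / 1963 * 100 = 66.5308%

66.5308 %


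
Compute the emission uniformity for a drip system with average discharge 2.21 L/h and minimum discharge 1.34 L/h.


EU = (q_min/q_avg)*100 = (1.34/2.21)*100 = 60.6335%

60.6335 %


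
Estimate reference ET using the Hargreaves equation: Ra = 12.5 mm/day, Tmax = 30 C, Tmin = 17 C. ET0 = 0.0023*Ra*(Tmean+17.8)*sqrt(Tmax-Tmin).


Tmean = (Tmax + Tmin)/2 = (30 + 17)/2 = 23.5
ET0 = 0.0023 * 12.5 * (23.5 + 17.8) * sqrt(30 - 17)
ET0 = 0.0023 * 12.5 * 41.3 * 3.605551

4.2811 mm/day


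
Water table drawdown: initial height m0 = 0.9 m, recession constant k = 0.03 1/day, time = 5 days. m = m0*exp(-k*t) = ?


m = m0 * exp(-k*t)
m = 0.9 * exp(-0.03 * 5)
m = 0.9 * exp(-0.1500)

0.7746 m


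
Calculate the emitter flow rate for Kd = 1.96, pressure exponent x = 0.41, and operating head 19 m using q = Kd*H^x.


q = Kd * H^x = 1.96 * 19^0.41 = 1.96 * 3.344175

6.5546 L/h


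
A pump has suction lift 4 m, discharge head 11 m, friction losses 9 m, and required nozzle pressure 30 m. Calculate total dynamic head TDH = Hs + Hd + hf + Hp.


TDH = Hs + Hd + hf + Hp = 4 + 11 + 9 + 30 = 54

54 m


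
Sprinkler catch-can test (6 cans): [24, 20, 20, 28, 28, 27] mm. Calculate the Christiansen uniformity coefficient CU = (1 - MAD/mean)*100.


mean = 24.500000 mm
MAD = 3.166667 mm
CU = (1 - 3.166667/24.500000)*100

87.0748 %


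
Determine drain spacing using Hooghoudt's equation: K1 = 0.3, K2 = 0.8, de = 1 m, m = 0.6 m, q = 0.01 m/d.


S^2 = 8*K2*de*m/q + 4*K1*m^2/q
S^2 = 8*0.8*1*0.6/0.01 + 4*0.3*0.6^2/0.01
S = sqrt(427.2000)

20.6688 m


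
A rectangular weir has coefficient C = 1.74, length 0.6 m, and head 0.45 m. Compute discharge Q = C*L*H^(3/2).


Q = C * L * H^(3/2) = 1.74 * 0.6 * 0.45^1.5 = 1.74 * 0.6 * 0.301869

0.3152 m^3/s


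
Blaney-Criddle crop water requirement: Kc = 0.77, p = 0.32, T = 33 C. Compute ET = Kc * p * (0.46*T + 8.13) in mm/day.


ET = Kc * p * (0.46*T + 8.13)
ET = 0.77 * 0.32 * (0.46*33 + 8.13)
ET = 0.77 * 0.32 * 23.3100

5.7436 mm/day


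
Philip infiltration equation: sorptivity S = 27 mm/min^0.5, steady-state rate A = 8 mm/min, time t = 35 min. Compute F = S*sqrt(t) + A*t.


F = S*sqrt(t) + A*t
F = 27*sqrt(35) + 8*35
F = 27*5.916080 + 280

439.7342 mm


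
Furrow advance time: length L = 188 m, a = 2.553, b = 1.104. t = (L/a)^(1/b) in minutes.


t = (L/a)^(1/b)
t = (188/2.553)^(1/1.104)
t = 73.638856^(1/1.104)

49.1157 min


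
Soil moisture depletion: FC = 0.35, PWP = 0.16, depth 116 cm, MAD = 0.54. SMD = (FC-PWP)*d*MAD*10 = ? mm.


SMD = (FC - PWP) * d * MAD * 10
SMD = (0.35 - 0.16) * 116 * 0.54 * 10
SMD = 0.1900 * 116 * 0.54 * 10

119.0160 mm


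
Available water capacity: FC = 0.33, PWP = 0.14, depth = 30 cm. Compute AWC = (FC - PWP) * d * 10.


AWC = (FC - PWP) * d * 10
AWC = (0.33 - 0.14) * 30 * 10
AWC = 0.1900 * 30 * 10

57.0000 mm


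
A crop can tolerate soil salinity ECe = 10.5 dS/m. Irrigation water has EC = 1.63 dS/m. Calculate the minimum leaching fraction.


LR = ECiw / (5*ECe - ECiw)
LR = 1.63 / (5*10.5 - 1.63)
LR = 1.63 / 50.8700

0.0320


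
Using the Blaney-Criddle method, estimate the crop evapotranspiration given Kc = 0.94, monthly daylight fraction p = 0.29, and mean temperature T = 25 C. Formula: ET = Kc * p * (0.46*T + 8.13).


ET = Kc * p * (0.46*T + 8.13)
ET = 0.94 * 0.29 * (0.46*25 + 8.13)
ET = 0.94 * 0.29 * 19.6300

5.3511 mm/day


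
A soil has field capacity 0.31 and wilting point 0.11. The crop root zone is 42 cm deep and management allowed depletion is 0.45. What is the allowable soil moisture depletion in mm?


SMD = (FC - PWP) * d * MAD * 10
SMD = (0.31 - 0.11) * 42 * 0.45 * 10
SMD = 0.2000 * 42 * 0.45 * 10

37.8000 mm


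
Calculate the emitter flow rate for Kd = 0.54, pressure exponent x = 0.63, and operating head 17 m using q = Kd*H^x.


q = Kd * H^x = 0.54 * 17^0.63 = 0.54 * 5.959129

3.2179 L/h


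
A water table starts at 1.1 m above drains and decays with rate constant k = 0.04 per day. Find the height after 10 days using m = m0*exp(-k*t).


m = m0 * exp(-k*t)
m = 1.1 * exp(-0.04 * 10)
m = 1.1 * exp(-0.4000)

0.7374 m


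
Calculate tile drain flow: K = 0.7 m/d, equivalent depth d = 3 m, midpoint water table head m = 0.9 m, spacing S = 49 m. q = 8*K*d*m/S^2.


q = 8*K*d*m/S^2
q = 8*0.7*3*0.9/49^2
q = 15.1200 / 2401

0.0063 m/d


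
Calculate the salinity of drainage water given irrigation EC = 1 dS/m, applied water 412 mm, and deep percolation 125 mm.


EC_dw = EC_iw * D_iw / D_dw
EC_dw = 1 * 412 / 125
EC_dw = 412 / 125

3.2960 dS/m


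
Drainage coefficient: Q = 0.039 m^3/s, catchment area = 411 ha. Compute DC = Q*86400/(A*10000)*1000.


DC = Q * 86400 / (A * 10000) * 1000
DC = 0.039 * 86400 / (411 * 10000) * 1000
DC = 3369600.0000 / 4110000

0.8199 mm/day


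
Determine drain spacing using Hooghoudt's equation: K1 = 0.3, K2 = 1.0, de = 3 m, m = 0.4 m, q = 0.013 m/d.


S^2 = 8*K2*de*m/q + 4*K1*m^2/q
S^2 = 8*1.0*3*0.4/0.013 + 4*0.3*0.4^2/0.013
S = sqrt(753.2308)

27.4451 m


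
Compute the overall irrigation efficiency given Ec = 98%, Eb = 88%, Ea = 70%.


Ec = 0.98, Eb = 0.88, Ea = 0.7
E = 0.98 * 0.88 * 0.7 * 100 = 60.3680%

60.3680 %


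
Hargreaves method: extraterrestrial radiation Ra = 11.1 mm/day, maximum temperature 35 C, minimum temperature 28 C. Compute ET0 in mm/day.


Tmean = (Tmax + Tmin)/2 = (35 + 28)/2 = 31.5
ET0 = 0.0023 * 11.1 * (31.5 + 17.8) * sqrt(35 - 28)
ET0 = 0.0023 * 11.1 * 49.3 * 2.645751

3.3300 mm/day


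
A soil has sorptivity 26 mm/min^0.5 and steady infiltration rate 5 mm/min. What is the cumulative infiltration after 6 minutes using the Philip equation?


F = S*sqrt(t) + A*t
F = 26*sqrt(6) + 5*6
F = 26*2.449490 + 30

93.6867 mm


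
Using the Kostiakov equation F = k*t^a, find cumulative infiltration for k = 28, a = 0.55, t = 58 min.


F = k * t^a = 28 * 58^0.55
F = 28 * 9.330081

261.2423 mm


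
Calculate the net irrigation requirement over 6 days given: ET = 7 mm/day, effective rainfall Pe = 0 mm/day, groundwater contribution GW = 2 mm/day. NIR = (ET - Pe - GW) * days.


Daily deficit = ET - Pe - GW = 7 - 0 - 2 = 5 mm/day
NIR = 5 * 6 = 30 mm

30.0000 mm


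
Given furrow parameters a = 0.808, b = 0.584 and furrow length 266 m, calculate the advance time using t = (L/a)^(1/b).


t = (L/a)^(1/b)
t = (266/0.808)^(1/0.584)
t = 329.207921^(1/0.584)

20452.0466 min


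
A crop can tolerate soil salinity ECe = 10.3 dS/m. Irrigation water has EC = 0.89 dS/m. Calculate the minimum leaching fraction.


LR = ECiw / (5*ECe - ECiw)
LR = 0.89 / (5*10.3 - 0.89)
LR = 0.89 / 50.6100

0.0176


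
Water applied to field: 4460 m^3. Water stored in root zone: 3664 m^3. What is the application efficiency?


Ea = V_root / V_field * 100 = 3664 / 4460 * 100 = 82.1525%

82.1525 %


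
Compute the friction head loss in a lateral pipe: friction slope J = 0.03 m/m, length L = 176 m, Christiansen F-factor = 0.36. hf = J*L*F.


hf = J * L * F = 0.03 * 176 * 0.36 = 1.9008 m

1.9008 m


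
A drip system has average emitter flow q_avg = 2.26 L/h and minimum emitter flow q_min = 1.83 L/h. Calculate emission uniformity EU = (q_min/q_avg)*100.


EU = (q_min/q_avg)*100 = (1.83/2.26)*100 = 80.9735%

80.9735 %


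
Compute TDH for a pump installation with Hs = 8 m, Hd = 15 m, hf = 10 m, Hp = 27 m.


TDH = Hs + Hd + hf + Hp = 8 + 15 + 10 + 27 = 60

60 m


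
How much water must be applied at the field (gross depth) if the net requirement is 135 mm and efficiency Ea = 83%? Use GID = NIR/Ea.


Ea = 83% = 0.83
GID = NIR / Ea = 135 / 0.83 = 162.6506 mm

162.6506 mm


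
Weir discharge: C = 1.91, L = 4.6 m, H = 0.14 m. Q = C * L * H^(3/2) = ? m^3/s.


Q = C * L * H^(3/2) = 1.91 * 4.6 * 0.14^1.5 = 1.91 * 4.6 * 0.052383

0.4602 m^3/s


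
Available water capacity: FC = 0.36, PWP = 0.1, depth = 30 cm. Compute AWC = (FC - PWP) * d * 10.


AWC = (FC - PWP) * d * 10
AWC = (0.36 - 0.1) * 30 * 10
AWC = 0.2600 * 30 * 10

78.0000 mm


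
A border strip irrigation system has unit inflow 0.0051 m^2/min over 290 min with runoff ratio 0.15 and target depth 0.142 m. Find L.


L = q*t/((1+r)*Z)
L = 0.0051*290/((1+0.15)*0.142)
L = 1.479/0.1633

9.0570 m


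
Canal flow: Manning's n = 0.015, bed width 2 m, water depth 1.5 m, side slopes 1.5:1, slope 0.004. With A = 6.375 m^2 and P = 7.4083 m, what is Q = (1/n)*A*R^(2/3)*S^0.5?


R = A/P = 6.375/7.4083 = 0.860521
Q = (1/0.015) * 6.375 * 0.860521^(2/3) * 0.004^0.5

24.3179 m^3/s


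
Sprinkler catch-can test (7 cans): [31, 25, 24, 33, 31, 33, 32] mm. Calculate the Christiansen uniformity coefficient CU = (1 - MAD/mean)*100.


mean = 29.857143 mm
MAD = 3.061224 mm
CU = (1 - 3.061224/29.857143)*100

89.7471 %


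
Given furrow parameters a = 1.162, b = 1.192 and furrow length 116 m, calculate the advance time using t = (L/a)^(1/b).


t = (L/a)^(1/b)
t = (116/1.162)^(1/1.192)
t = 99.827883^(1/1.192)

47.5581 min


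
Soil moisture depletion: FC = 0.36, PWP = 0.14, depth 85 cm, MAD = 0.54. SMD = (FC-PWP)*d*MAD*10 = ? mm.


SMD = (FC - PWP) * d * MAD * 10
SMD = (0.36 - 0.14) * 85 * 0.54 * 10
SMD = 0.2200 * 85 * 0.54 * 10

100.9800 mm


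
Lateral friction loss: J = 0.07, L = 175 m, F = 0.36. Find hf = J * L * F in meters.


hf = J * L * F = 0.07 * 175 * 0.36 = 4.4100 m

4.4100 m


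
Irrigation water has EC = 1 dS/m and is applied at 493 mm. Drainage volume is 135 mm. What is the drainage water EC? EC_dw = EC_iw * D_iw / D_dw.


EC_dw = EC_iw * D_iw / D_dw
EC_dw = 1 * 493 / 135
EC_dw = 493 / 135

3.6519 dS/m


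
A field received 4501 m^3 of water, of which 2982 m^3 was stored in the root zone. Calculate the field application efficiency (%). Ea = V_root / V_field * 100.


Ea = V_root / V_field * 100 = 2982 / 4501 * 100 = 66.2519%

66.2519 %


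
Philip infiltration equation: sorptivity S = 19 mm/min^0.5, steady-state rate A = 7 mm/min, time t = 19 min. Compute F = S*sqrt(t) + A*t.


F = S*sqrt(t) + A*t
F = 19*sqrt(19) + 7*19
F = 19*4.358899 + 133

215.8191 mm


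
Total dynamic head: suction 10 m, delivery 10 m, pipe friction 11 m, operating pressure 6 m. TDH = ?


TDH = Hs + Hd + hf + Hp = 10 + 10 + 11 + 6 = 37

37 m


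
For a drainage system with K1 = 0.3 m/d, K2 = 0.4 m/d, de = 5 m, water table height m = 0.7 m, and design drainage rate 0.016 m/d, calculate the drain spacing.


S^2 = 8*K2*de*m/q + 4*K1*m^2/q
S^2 = 8*0.4*5*0.7/0.016 + 4*0.3*0.7^2/0.016
S = sqrt(736.7500)

27.1431 m


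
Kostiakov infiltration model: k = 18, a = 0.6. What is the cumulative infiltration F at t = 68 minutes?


F = k * t^a = 18 * 68^0.6
F = 18 * 12.574923

226.3486 mm


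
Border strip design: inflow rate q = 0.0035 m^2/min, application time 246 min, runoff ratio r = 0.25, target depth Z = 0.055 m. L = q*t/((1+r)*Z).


L = q*t/((1+r)*Z)
L = 0.0035*246/((1+0.25)*0.055)
L = 0.861/0.06875

12.5236 m


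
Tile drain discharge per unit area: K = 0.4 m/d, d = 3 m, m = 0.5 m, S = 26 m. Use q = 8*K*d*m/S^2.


q = 8*K*d*m/S^2
q = 8*0.4*3*0.5/26^2
q = 4.8000 / 676

0.0071 m/d


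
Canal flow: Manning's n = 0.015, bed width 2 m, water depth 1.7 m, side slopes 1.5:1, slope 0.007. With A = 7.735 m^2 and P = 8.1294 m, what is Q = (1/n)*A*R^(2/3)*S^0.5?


R = A/P = 7.735/8.1294 = 0.951485
Q = (1/0.015) * 7.735 * 0.951485^(2/3) * 0.007^0.5

41.7368 m^3/s


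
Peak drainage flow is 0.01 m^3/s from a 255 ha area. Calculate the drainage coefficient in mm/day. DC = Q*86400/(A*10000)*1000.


DC = Q * 86400 / (A * 10000) * 1000
DC = 0.01 * 86400 / (255 * 10000) * 1000
DC = 864000.0000 / 2550000

0.3388 mm/day


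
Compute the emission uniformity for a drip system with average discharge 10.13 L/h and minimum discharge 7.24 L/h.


EU = (q_min/q_avg)*100 = (7.24/10.13)*100 = 71.4709%

71.4709 %


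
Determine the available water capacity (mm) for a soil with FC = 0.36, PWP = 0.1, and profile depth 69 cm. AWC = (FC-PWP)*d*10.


AWC = (FC - PWP) * d * 10
AWC = (0.36 - 0.1) * 69 * 10
AWC = 0.2600 * 69 * 10

179.4000 mm


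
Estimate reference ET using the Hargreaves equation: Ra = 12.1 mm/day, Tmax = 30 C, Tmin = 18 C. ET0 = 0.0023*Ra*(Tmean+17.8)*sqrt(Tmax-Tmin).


Tmean = (Tmax + Tmin)/2 = (30 + 18)/2 = 24.0
ET0 = 0.0023 * 12.1 * (24.0 + 17.8) * sqrt(30 - 18)
ET0 = 0.0023 * 12.1 * 41.8 * 3.464102

4.0298 mm/day


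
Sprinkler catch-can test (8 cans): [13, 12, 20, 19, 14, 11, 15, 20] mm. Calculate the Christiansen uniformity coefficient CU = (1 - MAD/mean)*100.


mean = 15.500000 mm
MAD = 3.125000 mm
CU = (1 - 3.125000/15.500000)*100

79.8387 %


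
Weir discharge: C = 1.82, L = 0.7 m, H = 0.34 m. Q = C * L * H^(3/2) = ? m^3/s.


Q = C * L * H^(3/2) = 1.82 * 0.7 * 0.34^1.5 = 1.82 * 0.7 * 0.198252

0.2526 m^3/s


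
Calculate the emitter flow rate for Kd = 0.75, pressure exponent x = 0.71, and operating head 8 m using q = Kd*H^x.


q = Kd * H^x = 0.75 * 8^0.71 = 0.75 * 4.377175

3.2829 L/h


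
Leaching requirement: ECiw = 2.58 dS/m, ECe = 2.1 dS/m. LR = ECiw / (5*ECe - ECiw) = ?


LR = ECiw / (5*ECe - ECiw)
LR = 2.58 / (5*2.1 - 2.58)
LR = 2.58 / 7.9200

0.3258


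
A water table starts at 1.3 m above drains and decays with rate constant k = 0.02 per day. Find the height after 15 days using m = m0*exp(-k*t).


m = m0 * exp(-k*t)
m = 1.3 * exp(-0.02 * 15)
m = 1.3 * exp(-0.3000)

0.9631 m


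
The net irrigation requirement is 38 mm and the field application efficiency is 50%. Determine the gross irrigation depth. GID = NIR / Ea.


Ea = 50% = 0.5
GID = NIR / Ea = 38 / 0.5 = 76.0000 mm

76.0000 mm


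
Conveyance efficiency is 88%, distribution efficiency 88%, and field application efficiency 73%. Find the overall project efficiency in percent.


Ec = 0.88, Eb = 0.88, Ea = 0.73
E = 0.88 * 0.88 * 0.73 * 100 = 56.5312%

56.5312 %


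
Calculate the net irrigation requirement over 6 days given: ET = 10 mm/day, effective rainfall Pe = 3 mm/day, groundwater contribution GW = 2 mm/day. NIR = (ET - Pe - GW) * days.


Daily deficit = ET - Pe - GW = 10 - 3 - 2 = 5 mm/day
NIR = 5 * 6 = 30 mm

30.0000 mm


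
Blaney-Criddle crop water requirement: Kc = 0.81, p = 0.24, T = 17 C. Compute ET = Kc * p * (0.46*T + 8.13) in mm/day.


ET = Kc * p * (0.46*T + 8.13)
ET = 0.81 * 0.24 * (0.46*17 + 8.13)
ET = 0.81 * 0.24 * 15.9500

3.1007 mm/day


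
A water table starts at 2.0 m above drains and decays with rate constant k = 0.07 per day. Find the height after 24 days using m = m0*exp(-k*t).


m = m0 * exp(-k*t)
m = 2.0 * exp(-0.07 * 24)
m = 2.0 * exp(-1.6800)

0.3727 m


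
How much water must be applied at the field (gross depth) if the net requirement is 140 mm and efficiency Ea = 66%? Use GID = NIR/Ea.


Ea = 66% = 0.66
GID = NIR / Ea = 140 / 0.66 = 212.1212 mm

212.1212 mm


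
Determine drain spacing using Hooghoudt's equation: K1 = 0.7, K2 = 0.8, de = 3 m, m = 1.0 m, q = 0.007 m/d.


S^2 = 8*K2*de*m/q + 4*K1*m^2/q
S^2 = 8*0.8*3*1.0/0.007 + 4*0.7*1.0^2/0.007
S = sqrt(3142.8571)

56.0612 m


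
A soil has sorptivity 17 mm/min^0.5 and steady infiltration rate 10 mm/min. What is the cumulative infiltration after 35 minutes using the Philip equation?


F = S*sqrt(t) + A*t
F = 17*sqrt(35) + 10*35
F = 17*5.916080 + 350

450.5734 mm


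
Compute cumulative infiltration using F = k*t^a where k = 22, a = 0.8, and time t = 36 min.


F = k * t^a = 22 * 36^0.8
F = 22 * 17.580936

386.7806 mm


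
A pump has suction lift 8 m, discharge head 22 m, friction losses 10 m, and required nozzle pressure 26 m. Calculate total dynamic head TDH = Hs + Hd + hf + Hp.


TDH = Hs + Hd + hf + Hp = 8 + 22 + 10 + 26 = 66

66 m


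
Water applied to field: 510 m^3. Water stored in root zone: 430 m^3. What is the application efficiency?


Ea = V_root / V_field * 100 = 430 / 510 * 100 = 84.3137%

84.3137 %


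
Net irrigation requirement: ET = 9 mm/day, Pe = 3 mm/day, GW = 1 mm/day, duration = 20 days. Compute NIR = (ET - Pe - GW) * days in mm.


Daily deficit = ET - Pe - GW = 9 - 3 - 1 = 5 mm/day
NIR = 5 * 20 = 100 mm

100.0000 mm


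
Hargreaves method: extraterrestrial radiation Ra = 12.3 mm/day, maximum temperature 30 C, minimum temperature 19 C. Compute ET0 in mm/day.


Tmean = (Tmax + Tmin)/2 = (30 + 19)/2 = 24.5
ET0 = 0.0023 * 12.3 * (24.5 + 17.8) * sqrt(30 - 19)
ET0 = 0.0023 * 12.3 * 42.3 * 3.316625

3.9689 mm/day


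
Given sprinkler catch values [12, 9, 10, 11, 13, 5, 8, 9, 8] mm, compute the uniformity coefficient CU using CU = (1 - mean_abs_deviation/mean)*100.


mean = 9.444444 mm
MAD = 1.827160 mm
CU = (1 - 1.827160/9.444444)*100

80.6536 %


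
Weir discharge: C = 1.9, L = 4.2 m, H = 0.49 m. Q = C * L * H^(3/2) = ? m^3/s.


Q = C * L * H^(3/2) = 1.9 * 4.2 * 0.49^1.5 = 1.9 * 4.2 * 0.343000

2.7371 m^3/s


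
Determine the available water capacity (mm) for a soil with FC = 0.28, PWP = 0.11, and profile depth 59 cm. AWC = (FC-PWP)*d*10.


AWC = (FC - PWP) * d * 10
AWC = (0.28 - 0.11) * 59 * 10
AWC = 0.1700 * 59 * 10

100.3000 mm


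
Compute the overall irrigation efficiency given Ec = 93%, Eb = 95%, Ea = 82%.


Ec = 0.93, Eb = 0.95, Ea = 0.82
E = 0.93 * 0.95 * 0.82 * 100 = 72.4470%

72.4470 %


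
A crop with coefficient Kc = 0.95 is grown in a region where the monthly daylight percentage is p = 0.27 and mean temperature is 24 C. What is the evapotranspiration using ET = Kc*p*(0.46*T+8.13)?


ET = Kc * p * (0.46*T + 8.13)
ET = 0.95 * 0.27 * (0.46*24 + 8.13)
ET = 0.95 * 0.27 * 19.1700

4.9171 mm/day


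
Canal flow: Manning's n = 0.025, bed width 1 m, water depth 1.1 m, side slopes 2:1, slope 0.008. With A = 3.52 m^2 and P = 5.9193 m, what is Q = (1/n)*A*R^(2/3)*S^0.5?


R = A/P = 3.52/5.9193 = 0.594665
Q = (1/0.025) * 3.52 * 0.594665^(2/3) * 0.008^0.5

8.9056 m^3/s


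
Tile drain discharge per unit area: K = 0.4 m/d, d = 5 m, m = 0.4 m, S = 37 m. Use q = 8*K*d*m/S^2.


q = 8*K*d*m/S^2
q = 8*0.4*5*0.4/37^2
q = 6.4000 / 1369

0.0047 m/d


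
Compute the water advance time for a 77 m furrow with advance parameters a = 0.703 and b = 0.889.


t = (L/a)^(1/b)
t = (77/0.703)^(1/0.889)
t = 109.530583^(1/0.889)

196.8750 min


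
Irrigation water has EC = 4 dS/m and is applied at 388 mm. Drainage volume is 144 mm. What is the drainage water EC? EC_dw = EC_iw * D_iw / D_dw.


EC_dw = EC_iw * D_iw / D_dw
EC_dw = 4 * 388 / 144
EC_dw = 1552 / 144

10.7778 dS/m


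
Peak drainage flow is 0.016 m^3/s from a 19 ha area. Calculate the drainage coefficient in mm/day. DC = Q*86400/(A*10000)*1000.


DC = Q * 86400 / (A * 10000) * 1000
DC = 0.016 * 86400 / (19 * 10000) * 1000
DC = 1382400.0000 / 190000

7.2758 mm/day


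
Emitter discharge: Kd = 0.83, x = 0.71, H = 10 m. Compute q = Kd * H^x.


q = Kd * H^x = 0.83 * 10^0.71 = 0.83 * 5.128614

4.2567 L/h


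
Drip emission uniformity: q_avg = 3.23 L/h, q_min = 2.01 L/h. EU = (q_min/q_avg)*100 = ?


EU = (q_min/q_avg)*100 = (2.01/3.23)*100 = 62.2291%

62.2291 %


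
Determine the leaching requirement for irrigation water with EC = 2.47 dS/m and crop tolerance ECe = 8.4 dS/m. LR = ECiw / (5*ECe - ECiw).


LR = ECiw / (5*ECe - ECiw)
LR = 2.47 / (5*8.4 - 2.47)
LR = 2.47 / 39.5300

0.0625


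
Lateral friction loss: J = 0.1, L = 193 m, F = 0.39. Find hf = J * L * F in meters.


hf = J * L * F = 0.1 * 193 * 0.39 = 7.5270 m

7.5270 m


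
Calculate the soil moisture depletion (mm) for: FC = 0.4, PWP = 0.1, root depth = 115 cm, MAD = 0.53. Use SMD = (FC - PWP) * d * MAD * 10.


SMD = (FC - PWP) * d * MAD * 10
SMD = (0.4 - 0.1) * 115 * 0.53 * 10
SMD = 0.3000 * 115 * 0.53 * 10

182.8500 mm


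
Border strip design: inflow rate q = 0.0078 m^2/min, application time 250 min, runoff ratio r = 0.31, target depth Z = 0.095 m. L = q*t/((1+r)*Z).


L = q*t/((1+r)*Z)
L = 0.0078*250/((1+0.31)*0.095)
L = 1.95/0.12445

15.6689 m


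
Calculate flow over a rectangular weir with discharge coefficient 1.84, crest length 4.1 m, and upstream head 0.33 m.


Q = C * L * H^(3/2) = 1.84 * 4.1 * 0.33^1.5 = 1.84 * 4.1 * 0.189571

1.4301 m^3/s


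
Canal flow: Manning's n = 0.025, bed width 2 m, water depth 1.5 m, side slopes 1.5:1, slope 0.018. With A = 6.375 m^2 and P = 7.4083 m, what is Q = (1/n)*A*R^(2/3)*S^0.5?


R = A/P = 6.375/7.4083 = 0.860521
Q = (1/0.025) * 6.375 * 0.860521^(2/3) * 0.018^0.5

30.9517 m^3/s


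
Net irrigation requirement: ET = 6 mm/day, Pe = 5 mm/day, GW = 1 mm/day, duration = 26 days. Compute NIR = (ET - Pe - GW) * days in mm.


Daily deficit = ET - Pe - GW = 6 - 5 - 1 = 0 mm/day
NIR = 0 * 26 = 0 mm

0 mm


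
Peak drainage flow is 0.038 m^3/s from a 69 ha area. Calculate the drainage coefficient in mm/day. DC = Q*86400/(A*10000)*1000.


DC = Q * 86400 / (A * 10000) * 1000
DC = 0.038 * 86400 / (69 * 10000) * 1000
DC = 3283200.0000 / 690000

4.7583 mm/day


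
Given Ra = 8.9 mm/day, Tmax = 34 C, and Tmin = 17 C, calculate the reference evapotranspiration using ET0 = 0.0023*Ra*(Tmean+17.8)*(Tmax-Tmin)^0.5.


Tmean = (Tmax + Tmin)/2 = (34 + 17)/2 = 25.5
ET0 = 0.0023 * 8.9 * (25.5 + 17.8) * sqrt(34 - 17)
ET0 = 0.0023 * 8.9 * 43.3 * 4.123106

3.6545 mm/day


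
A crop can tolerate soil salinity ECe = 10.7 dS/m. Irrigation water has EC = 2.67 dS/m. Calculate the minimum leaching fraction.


LR = ECiw / (5*ECe - ECiw)
LR = 2.67 / (5*10.7 - 2.67)
LR = 2.67 / 50.8300

0.0525


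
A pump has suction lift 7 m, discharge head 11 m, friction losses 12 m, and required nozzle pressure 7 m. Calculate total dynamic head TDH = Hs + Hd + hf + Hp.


TDH = Hs + Hd + hf + Hp = 7 + 11 + 12 + 7 = 37

37 m


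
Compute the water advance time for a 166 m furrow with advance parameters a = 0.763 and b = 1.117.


t = (L/a)^(1/b)
t = (166/0.763)^(1/1.117)
t = 217.562254^(1/1.117)

123.8037 min


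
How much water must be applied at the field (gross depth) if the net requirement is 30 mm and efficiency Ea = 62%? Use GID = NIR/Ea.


Ea = 62% = 0.62
GID = NIR / Ea = 30 / 0.62 = 48.3871 mm

48.3871 mm


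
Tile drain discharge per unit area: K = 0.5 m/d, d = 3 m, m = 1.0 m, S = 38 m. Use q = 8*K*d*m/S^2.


q = 8*K*d*m/S^2
q = 8*0.5*3*1.0/38^2
q = 12.0000 / 1444

0.0083 m/d


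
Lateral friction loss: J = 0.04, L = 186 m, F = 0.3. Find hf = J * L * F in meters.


hf = J * L * F = 0.04 * 186 * 0.3 = 2.2320 m

2.2320 m


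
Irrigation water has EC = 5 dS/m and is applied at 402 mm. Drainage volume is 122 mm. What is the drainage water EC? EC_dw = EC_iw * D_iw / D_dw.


EC_dw = EC_iw * D_iw / D_dw
EC_dw = 5 * 402 / 122
EC_dw = 2010 / 122

16.4754 dS/m


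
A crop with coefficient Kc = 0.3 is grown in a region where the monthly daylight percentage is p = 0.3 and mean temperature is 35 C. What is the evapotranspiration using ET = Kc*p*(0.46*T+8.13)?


ET = Kc * p * (0.46*T + 8.13)
ET = 0.3 * 0.3 * (0.46*35 + 8.13)
ET = 0.3 * 0.3 * 24.2300

2.1807 mm/day


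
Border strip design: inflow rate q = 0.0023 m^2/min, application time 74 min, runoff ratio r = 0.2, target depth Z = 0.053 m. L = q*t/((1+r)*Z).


L = q*t/((1+r)*Z)
L = 0.0023*74/((1+0.2)*0.053)
L = 0.1702/0.0636

2.6761 m


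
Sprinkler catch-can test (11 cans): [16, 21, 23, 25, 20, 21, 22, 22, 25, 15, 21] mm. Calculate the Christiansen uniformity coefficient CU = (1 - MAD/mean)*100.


mean = 21.000000 mm
MAD = 2.181818 mm
CU = (1 - 2.181818/21.000000)*100

89.6104 %


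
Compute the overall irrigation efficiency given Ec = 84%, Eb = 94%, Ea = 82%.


Ec = 0.84, Eb = 0.94, Ea = 0.82
E = 0.84 * 0.94 * 0.82 * 100 = 64.7472%

64.7472 %


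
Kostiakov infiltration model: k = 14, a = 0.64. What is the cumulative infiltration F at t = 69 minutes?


F = k * t^a = 14 * 69^0.64
F = 14 * 15.026693

210.3737 mm


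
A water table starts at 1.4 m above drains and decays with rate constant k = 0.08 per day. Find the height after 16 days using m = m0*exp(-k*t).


m = m0 * exp(-k*t)
m = 1.4 * exp(-0.08 * 16)
m = 1.4 * exp(-1.2800)

0.3893 m


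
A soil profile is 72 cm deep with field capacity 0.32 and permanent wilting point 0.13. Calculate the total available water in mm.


AWC = (FC - PWP) * d * 10
AWC = (0.32 - 0.13) * 72 * 10
AWC = 0.1900 * 72 * 10

136.8000 mm


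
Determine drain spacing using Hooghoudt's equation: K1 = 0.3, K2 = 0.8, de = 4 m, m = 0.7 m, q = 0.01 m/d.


S^2 = 8*K2*de*m/q + 4*K1*m^2/q
S^2 = 8*0.8*4*0.7/0.01 + 4*0.3*0.7^2/0.01
S = sqrt(1850.8000)

43.0209 m


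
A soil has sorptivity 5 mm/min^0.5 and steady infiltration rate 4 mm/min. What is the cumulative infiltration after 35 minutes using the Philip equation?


F = S*sqrt(t) + A*t
F = 5*sqrt(35) + 4*35
F = 5*5.916080 + 140

169.5804 mm


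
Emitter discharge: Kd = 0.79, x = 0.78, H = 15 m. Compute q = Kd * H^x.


q = Kd * H^x = 0.79 * 15^0.78 = 0.79 * 8.267062

6.5310 L/h


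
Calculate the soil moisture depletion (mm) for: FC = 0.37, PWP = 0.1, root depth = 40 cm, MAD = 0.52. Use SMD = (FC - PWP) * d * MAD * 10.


SMD = (FC - PWP) * d * MAD * 10
SMD = (0.37 - 0.1) * 40 * 0.52 * 10
SMD = 0.2700 * 40 * 0.52 * 10

56.1600 mm


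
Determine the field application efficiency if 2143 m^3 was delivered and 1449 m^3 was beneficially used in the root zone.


Ea = V_root / V_field * 100 = 1449 / 2143 * 100 = 67.6155%

67.6155 %


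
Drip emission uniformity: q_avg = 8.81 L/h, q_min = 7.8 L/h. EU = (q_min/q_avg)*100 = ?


EU = (q_min/q_avg)*100 = (7.8/8.81)*100 = 88.5358%

88.5358 %


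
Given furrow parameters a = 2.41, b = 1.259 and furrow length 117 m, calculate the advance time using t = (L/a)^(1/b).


t = (L/a)^(1/b)
t = (117/2.41)^(1/1.259)
t = 48.547718^(1/1.259)

21.8420 min


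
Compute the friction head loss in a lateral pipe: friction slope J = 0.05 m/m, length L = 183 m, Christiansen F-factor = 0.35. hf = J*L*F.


hf = J * L * F = 0.05 * 183 * 0.35 = 3.2025 m

3.2025 m


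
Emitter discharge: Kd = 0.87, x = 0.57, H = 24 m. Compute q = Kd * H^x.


q = Kd * H^x = 0.87 * 24^0.57 = 0.87 * 6.119563

5.3240 L/h


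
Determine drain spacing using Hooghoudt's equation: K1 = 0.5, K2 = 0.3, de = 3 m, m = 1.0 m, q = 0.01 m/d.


S^2 = 8*K2*de*m/q + 4*K1*m^2/q
S^2 = 8*0.3*3*1.0/0.01 + 4*0.5*1.0^2/0.01
S = sqrt(920.0000)

30.3315 m


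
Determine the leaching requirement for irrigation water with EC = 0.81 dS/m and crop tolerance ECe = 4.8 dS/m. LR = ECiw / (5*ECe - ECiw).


LR = ECiw / (5*ECe - ECiw)
LR = 0.81 / (5*4.8 - 0.81)
LR = 0.81 / 23.1900

0.0349


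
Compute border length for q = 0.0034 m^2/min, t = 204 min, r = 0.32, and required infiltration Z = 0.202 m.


L = q*t/((1+r)*Z)
L = 0.0034*204/((1+0.32)*0.202)
L = 0.6936/0.26664

2.6013 m


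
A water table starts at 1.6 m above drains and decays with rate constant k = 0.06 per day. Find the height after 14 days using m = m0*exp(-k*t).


m = m0 * exp(-k*t)
m = 1.6 * exp(-0.06 * 14)
m = 1.6 * exp(-0.8400)

0.6907 m


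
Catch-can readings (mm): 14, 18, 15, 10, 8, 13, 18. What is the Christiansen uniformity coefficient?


mean = 13.714286 mm
MAD = 2.897959 mm
CU = (1 - 2.897959/13.714286)*100

78.8690 %


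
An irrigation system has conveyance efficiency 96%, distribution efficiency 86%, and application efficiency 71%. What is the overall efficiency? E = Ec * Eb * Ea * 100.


Ec = 0.96, Eb = 0.86, Ea = 0.71
E = 0.96 * 0.86 * 0.71 * 100 = 58.6176%

58.6176 %


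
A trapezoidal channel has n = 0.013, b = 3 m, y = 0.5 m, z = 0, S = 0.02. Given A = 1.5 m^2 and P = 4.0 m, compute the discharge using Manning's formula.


R = A/P = 1.5/4.0 = 0.375000
Q = (1/0.013) * 1.5 * 0.375000^(2/3) * 0.02^0.5

8.4856 m^3/s


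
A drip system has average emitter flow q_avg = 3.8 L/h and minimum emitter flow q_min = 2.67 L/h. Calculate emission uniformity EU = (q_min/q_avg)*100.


EU = (q_min/q_avg)*100 = (2.67/3.8)*100 = 70.2632%

70.2632 %


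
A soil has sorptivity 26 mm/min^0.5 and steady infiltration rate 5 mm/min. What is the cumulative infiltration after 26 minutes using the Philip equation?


F = S*sqrt(t) + A*t
F = 26*sqrt(26) + 5*26
F = 26*5.099020 + 130

262.5745 mm


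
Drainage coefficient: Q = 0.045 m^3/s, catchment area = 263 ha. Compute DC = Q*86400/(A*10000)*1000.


DC = Q * 86400 / (A * 10000) * 1000
DC = 0.045 * 86400 / (263 * 10000) * 1000
DC = 3888000.0000 / 2630000

1.4783 mm/day


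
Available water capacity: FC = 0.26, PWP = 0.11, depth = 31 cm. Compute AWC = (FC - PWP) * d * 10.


AWC = (FC - PWP) * d * 10
AWC = (0.26 - 0.11) * 31 * 10
AWC = 0.1500 * 31 * 10

46.5000 mm
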